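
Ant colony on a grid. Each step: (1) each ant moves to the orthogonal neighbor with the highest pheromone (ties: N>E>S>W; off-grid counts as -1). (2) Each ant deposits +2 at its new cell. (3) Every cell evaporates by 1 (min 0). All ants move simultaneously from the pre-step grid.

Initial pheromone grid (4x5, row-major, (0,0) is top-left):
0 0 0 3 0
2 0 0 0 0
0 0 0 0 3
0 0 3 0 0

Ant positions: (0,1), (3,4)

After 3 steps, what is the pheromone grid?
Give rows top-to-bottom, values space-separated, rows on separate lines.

After step 1: ants at (0,2),(2,4)
  0 0 1 2 0
  1 0 0 0 0
  0 0 0 0 4
  0 0 2 0 0
After step 2: ants at (0,3),(1,4)
  0 0 0 3 0
  0 0 0 0 1
  0 0 0 0 3
  0 0 1 0 0
After step 3: ants at (0,4),(2,4)
  0 0 0 2 1
  0 0 0 0 0
  0 0 0 0 4
  0 0 0 0 0

0 0 0 2 1
0 0 0 0 0
0 0 0 0 4
0 0 0 0 0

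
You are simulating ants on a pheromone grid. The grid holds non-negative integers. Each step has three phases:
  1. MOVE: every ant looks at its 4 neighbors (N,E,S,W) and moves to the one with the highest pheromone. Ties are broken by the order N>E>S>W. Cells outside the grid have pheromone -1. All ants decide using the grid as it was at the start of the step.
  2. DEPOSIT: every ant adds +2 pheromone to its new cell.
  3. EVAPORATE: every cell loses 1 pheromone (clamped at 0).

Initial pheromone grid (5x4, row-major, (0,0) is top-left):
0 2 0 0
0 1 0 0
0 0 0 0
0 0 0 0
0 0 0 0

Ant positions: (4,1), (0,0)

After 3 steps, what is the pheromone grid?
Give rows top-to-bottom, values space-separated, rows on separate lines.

After step 1: ants at (3,1),(0,1)
  0 3 0 0
  0 0 0 0
  0 0 0 0
  0 1 0 0
  0 0 0 0
After step 2: ants at (2,1),(0,2)
  0 2 1 0
  0 0 0 0
  0 1 0 0
  0 0 0 0
  0 0 0 0
After step 3: ants at (1,1),(0,1)
  0 3 0 0
  0 1 0 0
  0 0 0 0
  0 0 0 0
  0 0 0 0

0 3 0 0
0 1 0 0
0 0 0 0
0 0 0 0
0 0 0 0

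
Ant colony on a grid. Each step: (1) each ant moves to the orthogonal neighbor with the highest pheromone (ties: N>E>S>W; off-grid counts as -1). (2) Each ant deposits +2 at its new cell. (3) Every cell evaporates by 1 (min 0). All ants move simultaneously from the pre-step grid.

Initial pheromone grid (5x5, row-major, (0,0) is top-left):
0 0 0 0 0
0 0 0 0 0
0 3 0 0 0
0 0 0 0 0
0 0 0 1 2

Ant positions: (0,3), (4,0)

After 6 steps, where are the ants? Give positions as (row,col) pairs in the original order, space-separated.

Step 1: ant0:(0,3)->E->(0,4) | ant1:(4,0)->N->(3,0)
  grid max=2 at (2,1)
Step 2: ant0:(0,4)->S->(1,4) | ant1:(3,0)->N->(2,0)
  grid max=1 at (1,4)
Step 3: ant0:(1,4)->N->(0,4) | ant1:(2,0)->E->(2,1)
  grid max=2 at (2,1)
Step 4: ant0:(0,4)->S->(1,4) | ant1:(2,1)->N->(1,1)
  grid max=1 at (1,1)
Step 5: ant0:(1,4)->N->(0,4) | ant1:(1,1)->S->(2,1)
  grid max=2 at (2,1)
Step 6: ant0:(0,4)->S->(1,4) | ant1:(2,1)->N->(1,1)
  grid max=1 at (1,1)

(1,4) (1,1)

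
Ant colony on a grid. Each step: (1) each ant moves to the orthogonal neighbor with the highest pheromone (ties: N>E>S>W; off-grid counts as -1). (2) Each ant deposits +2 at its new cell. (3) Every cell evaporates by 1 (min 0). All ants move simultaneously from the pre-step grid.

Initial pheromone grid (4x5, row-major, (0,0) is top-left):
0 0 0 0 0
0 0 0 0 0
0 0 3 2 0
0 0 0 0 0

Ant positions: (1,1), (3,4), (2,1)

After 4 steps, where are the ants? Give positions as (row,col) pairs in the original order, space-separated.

Step 1: ant0:(1,1)->N->(0,1) | ant1:(3,4)->N->(2,4) | ant2:(2,1)->E->(2,2)
  grid max=4 at (2,2)
Step 2: ant0:(0,1)->E->(0,2) | ant1:(2,4)->W->(2,3) | ant2:(2,2)->E->(2,3)
  grid max=4 at (2,3)
Step 3: ant0:(0,2)->E->(0,3) | ant1:(2,3)->W->(2,2) | ant2:(2,3)->W->(2,2)
  grid max=6 at (2,2)
Step 4: ant0:(0,3)->E->(0,4) | ant1:(2,2)->E->(2,3) | ant2:(2,2)->E->(2,3)
  grid max=6 at (2,3)

(0,4) (2,3) (2,3)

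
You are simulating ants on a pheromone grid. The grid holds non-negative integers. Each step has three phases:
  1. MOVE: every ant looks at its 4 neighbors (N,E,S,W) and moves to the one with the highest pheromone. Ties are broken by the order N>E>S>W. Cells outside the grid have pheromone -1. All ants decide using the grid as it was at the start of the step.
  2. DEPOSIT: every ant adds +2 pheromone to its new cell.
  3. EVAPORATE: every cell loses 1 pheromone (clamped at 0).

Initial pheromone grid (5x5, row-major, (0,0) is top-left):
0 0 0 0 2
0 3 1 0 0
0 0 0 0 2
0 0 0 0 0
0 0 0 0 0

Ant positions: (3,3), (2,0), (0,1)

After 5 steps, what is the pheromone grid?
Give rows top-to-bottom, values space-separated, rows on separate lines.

After step 1: ants at (2,3),(1,0),(1,1)
  0 0 0 0 1
  1 4 0 0 0
  0 0 0 1 1
  0 0 0 0 0
  0 0 0 0 0
After step 2: ants at (2,4),(1,1),(1,0)
  0 0 0 0 0
  2 5 0 0 0
  0 0 0 0 2
  0 0 0 0 0
  0 0 0 0 0
After step 3: ants at (1,4),(1,0),(1,1)
  0 0 0 0 0
  3 6 0 0 1
  0 0 0 0 1
  0 0 0 0 0
  0 0 0 0 0
After step 4: ants at (2,4),(1,1),(1,0)
  0 0 0 0 0
  4 7 0 0 0
  0 0 0 0 2
  0 0 0 0 0
  0 0 0 0 0
After step 5: ants at (1,4),(1,0),(1,1)
  0 0 0 0 0
  5 8 0 0 1
  0 0 0 0 1
  0 0 0 0 0
  0 0 0 0 0

0 0 0 0 0
5 8 0 0 1
0 0 0 0 1
0 0 0 0 0
0 0 0 0 0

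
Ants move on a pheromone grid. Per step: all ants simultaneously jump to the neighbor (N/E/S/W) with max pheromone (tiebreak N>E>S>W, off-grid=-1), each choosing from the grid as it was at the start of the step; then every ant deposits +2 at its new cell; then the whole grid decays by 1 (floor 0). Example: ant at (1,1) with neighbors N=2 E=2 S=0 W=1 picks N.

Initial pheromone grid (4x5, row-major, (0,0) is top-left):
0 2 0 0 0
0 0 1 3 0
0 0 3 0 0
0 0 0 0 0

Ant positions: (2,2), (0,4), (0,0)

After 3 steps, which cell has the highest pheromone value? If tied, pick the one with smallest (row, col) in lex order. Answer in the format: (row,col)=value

Step 1: ant0:(2,2)->N->(1,2) | ant1:(0,4)->S->(1,4) | ant2:(0,0)->E->(0,1)
  grid max=3 at (0,1)
Step 2: ant0:(1,2)->E->(1,3) | ant1:(1,4)->W->(1,3) | ant2:(0,1)->E->(0,2)
  grid max=5 at (1,3)
Step 3: ant0:(1,3)->W->(1,2) | ant1:(1,3)->W->(1,2) | ant2:(0,2)->W->(0,1)
  grid max=4 at (1,2)
Final grid:
  0 3 0 0 0
  0 0 4 4 0
  0 0 0 0 0
  0 0 0 0 0
Max pheromone 4 at (1,2)

Answer: (1,2)=4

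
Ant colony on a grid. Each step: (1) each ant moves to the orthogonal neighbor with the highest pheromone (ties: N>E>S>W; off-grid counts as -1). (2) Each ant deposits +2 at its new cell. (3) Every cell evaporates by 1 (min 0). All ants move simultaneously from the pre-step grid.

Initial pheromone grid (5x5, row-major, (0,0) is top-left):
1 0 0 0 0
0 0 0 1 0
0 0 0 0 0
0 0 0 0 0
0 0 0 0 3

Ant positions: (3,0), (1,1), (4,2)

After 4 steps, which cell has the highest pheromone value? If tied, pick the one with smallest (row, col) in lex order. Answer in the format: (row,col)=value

Step 1: ant0:(3,0)->N->(2,0) | ant1:(1,1)->N->(0,1) | ant2:(4,2)->N->(3,2)
  grid max=2 at (4,4)
Step 2: ant0:(2,0)->N->(1,0) | ant1:(0,1)->E->(0,2) | ant2:(3,2)->N->(2,2)
  grid max=1 at (0,2)
Step 3: ant0:(1,0)->N->(0,0) | ant1:(0,2)->E->(0,3) | ant2:(2,2)->N->(1,2)
  grid max=1 at (0,0)
Step 4: ant0:(0,0)->E->(0,1) | ant1:(0,3)->E->(0,4) | ant2:(1,2)->N->(0,2)
  grid max=1 at (0,1)
Final grid:
  0 1 1 0 1
  0 0 0 0 0
  0 0 0 0 0
  0 0 0 0 0
  0 0 0 0 0
Max pheromone 1 at (0,1)

Answer: (0,1)=1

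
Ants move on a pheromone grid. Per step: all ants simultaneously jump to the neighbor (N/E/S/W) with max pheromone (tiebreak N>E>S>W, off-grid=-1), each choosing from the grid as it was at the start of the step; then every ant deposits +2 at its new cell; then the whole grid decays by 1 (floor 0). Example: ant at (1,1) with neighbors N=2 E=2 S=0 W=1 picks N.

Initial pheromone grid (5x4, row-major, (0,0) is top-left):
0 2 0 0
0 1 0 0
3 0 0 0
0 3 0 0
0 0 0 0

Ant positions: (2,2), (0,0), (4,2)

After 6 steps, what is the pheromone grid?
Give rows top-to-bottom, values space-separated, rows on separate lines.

After step 1: ants at (1,2),(0,1),(3,2)
  0 3 0 0
  0 0 1 0
  2 0 0 0
  0 2 1 0
  0 0 0 0
After step 2: ants at (0,2),(0,2),(3,1)
  0 2 3 0
  0 0 0 0
  1 0 0 0
  0 3 0 0
  0 0 0 0
After step 3: ants at (0,1),(0,1),(2,1)
  0 5 2 0
  0 0 0 0
  0 1 0 0
  0 2 0 0
  0 0 0 0
After step 4: ants at (0,2),(0,2),(3,1)
  0 4 5 0
  0 0 0 0
  0 0 0 0
  0 3 0 0
  0 0 0 0
After step 5: ants at (0,1),(0,1),(2,1)
  0 7 4 0
  0 0 0 0
  0 1 0 0
  0 2 0 0
  0 0 0 0
After step 6: ants at (0,2),(0,2),(3,1)
  0 6 7 0
  0 0 0 0
  0 0 0 0
  0 3 0 0
  0 0 0 0

0 6 7 0
0 0 0 0
0 0 0 0
0 3 0 0
0 0 0 0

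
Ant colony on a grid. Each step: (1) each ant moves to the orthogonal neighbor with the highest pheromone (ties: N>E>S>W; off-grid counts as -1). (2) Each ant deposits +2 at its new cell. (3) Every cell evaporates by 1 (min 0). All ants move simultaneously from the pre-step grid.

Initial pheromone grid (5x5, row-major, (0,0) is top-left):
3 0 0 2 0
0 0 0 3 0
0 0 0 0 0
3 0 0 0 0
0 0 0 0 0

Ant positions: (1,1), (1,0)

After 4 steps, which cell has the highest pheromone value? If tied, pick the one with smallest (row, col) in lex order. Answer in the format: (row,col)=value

Step 1: ant0:(1,1)->N->(0,1) | ant1:(1,0)->N->(0,0)
  grid max=4 at (0,0)
Step 2: ant0:(0,1)->W->(0,0) | ant1:(0,0)->E->(0,1)
  grid max=5 at (0,0)
Step 3: ant0:(0,0)->E->(0,1) | ant1:(0,1)->W->(0,0)
  grid max=6 at (0,0)
Step 4: ant0:(0,1)->W->(0,0) | ant1:(0,0)->E->(0,1)
  grid max=7 at (0,0)
Final grid:
  7 4 0 0 0
  0 0 0 0 0
  0 0 0 0 0
  0 0 0 0 0
  0 0 0 0 0
Max pheromone 7 at (0,0)

Answer: (0,0)=7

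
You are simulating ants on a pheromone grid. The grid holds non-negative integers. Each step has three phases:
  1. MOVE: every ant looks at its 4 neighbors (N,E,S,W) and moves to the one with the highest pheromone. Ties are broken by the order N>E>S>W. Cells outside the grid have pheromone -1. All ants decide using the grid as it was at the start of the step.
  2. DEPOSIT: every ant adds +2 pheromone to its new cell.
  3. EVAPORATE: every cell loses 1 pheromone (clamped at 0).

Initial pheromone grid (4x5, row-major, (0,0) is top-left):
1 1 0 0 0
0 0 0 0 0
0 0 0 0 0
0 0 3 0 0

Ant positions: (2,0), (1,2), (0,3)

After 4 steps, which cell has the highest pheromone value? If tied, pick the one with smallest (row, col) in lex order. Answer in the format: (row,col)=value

Answer: (1,4)=3

Derivation:
Step 1: ant0:(2,0)->N->(1,0) | ant1:(1,2)->N->(0,2) | ant2:(0,3)->E->(0,4)
  grid max=2 at (3,2)
Step 2: ant0:(1,0)->N->(0,0) | ant1:(0,2)->E->(0,3) | ant2:(0,4)->S->(1,4)
  grid max=1 at (0,0)
Step 3: ant0:(0,0)->E->(0,1) | ant1:(0,3)->E->(0,4) | ant2:(1,4)->N->(0,4)
  grid max=3 at (0,4)
Step 4: ant0:(0,1)->E->(0,2) | ant1:(0,4)->S->(1,4) | ant2:(0,4)->S->(1,4)
  grid max=3 at (1,4)
Final grid:
  0 0 1 0 2
  0 0 0 0 3
  0 0 0 0 0
  0 0 0 0 0
Max pheromone 3 at (1,4)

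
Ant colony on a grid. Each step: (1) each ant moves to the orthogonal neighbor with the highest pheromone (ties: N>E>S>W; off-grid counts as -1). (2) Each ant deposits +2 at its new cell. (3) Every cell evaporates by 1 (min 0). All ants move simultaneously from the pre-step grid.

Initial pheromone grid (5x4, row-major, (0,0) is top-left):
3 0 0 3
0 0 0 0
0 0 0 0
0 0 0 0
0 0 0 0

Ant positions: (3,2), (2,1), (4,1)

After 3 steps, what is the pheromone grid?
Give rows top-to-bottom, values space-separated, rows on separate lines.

After step 1: ants at (2,2),(1,1),(3,1)
  2 0 0 2
  0 1 0 0
  0 0 1 0
  0 1 0 0
  0 0 0 0
After step 2: ants at (1,2),(0,1),(2,1)
  1 1 0 1
  0 0 1 0
  0 1 0 0
  0 0 0 0
  0 0 0 0
After step 3: ants at (0,2),(0,0),(1,1)
  2 0 1 0
  0 1 0 0
  0 0 0 0
  0 0 0 0
  0 0 0 0

2 0 1 0
0 1 0 0
0 0 0 0
0 0 0 0
0 0 0 0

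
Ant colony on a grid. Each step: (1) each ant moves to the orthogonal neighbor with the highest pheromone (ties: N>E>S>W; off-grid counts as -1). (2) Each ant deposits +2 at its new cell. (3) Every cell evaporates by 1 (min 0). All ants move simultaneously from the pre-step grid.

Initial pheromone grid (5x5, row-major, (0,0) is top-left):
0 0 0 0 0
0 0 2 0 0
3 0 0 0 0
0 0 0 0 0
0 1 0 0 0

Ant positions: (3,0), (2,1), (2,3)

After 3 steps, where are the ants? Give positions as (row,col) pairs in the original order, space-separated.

Step 1: ant0:(3,0)->N->(2,0) | ant1:(2,1)->W->(2,0) | ant2:(2,3)->N->(1,3)
  grid max=6 at (2,0)
Step 2: ant0:(2,0)->N->(1,0) | ant1:(2,0)->N->(1,0) | ant2:(1,3)->W->(1,2)
  grid max=5 at (2,0)
Step 3: ant0:(1,0)->S->(2,0) | ant1:(1,0)->S->(2,0) | ant2:(1,2)->N->(0,2)
  grid max=8 at (2,0)

(2,0) (2,0) (0,2)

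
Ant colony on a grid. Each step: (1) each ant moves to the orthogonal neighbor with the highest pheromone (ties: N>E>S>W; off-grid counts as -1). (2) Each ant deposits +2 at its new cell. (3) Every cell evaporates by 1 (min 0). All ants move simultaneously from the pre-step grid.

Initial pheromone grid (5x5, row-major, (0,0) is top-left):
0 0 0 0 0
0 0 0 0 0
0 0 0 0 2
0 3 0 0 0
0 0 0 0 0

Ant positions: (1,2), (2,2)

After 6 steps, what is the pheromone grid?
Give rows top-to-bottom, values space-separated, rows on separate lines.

After step 1: ants at (0,2),(1,2)
  0 0 1 0 0
  0 0 1 0 0
  0 0 0 0 1
  0 2 0 0 0
  0 0 0 0 0
After step 2: ants at (1,2),(0,2)
  0 0 2 0 0
  0 0 2 0 0
  0 0 0 0 0
  0 1 0 0 0
  0 0 0 0 0
After step 3: ants at (0,2),(1,2)
  0 0 3 0 0
  0 0 3 0 0
  0 0 0 0 0
  0 0 0 0 0
  0 0 0 0 0
After step 4: ants at (1,2),(0,2)
  0 0 4 0 0
  0 0 4 0 0
  0 0 0 0 0
  0 0 0 0 0
  0 0 0 0 0
After step 5: ants at (0,2),(1,2)
  0 0 5 0 0
  0 0 5 0 0
  0 0 0 0 0
  0 0 0 0 0
  0 0 0 0 0
After step 6: ants at (1,2),(0,2)
  0 0 6 0 0
  0 0 6 0 0
  0 0 0 0 0
  0 0 0 0 0
  0 0 0 0 0

0 0 6 0 0
0 0 6 0 0
0 0 0 0 0
0 0 0 0 0
0 0 0 0 0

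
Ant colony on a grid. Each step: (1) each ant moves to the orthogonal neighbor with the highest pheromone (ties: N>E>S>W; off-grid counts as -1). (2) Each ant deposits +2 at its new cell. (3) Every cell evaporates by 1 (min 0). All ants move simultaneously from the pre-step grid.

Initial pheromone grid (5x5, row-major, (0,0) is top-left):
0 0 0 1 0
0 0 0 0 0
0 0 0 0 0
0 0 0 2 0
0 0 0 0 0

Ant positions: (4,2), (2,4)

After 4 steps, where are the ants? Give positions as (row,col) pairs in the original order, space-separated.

Step 1: ant0:(4,2)->N->(3,2) | ant1:(2,4)->N->(1,4)
  grid max=1 at (1,4)
Step 2: ant0:(3,2)->E->(3,3) | ant1:(1,4)->N->(0,4)
  grid max=2 at (3,3)
Step 3: ant0:(3,3)->N->(2,3) | ant1:(0,4)->S->(1,4)
  grid max=1 at (1,4)
Step 4: ant0:(2,3)->S->(3,3) | ant1:(1,4)->N->(0,4)
  grid max=2 at (3,3)

(3,3) (0,4)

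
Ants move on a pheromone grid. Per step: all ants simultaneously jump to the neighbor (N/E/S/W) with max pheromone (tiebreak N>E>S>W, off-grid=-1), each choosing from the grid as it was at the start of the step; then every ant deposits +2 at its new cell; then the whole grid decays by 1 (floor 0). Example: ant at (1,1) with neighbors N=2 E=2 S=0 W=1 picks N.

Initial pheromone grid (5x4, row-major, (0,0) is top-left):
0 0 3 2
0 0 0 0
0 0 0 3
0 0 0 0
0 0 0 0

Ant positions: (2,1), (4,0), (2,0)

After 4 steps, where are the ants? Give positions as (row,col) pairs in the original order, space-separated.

Step 1: ant0:(2,1)->N->(1,1) | ant1:(4,0)->N->(3,0) | ant2:(2,0)->N->(1,0)
  grid max=2 at (0,2)
Step 2: ant0:(1,1)->W->(1,0) | ant1:(3,0)->N->(2,0) | ant2:(1,0)->E->(1,1)
  grid max=2 at (1,0)
Step 3: ant0:(1,0)->E->(1,1) | ant1:(2,0)->N->(1,0) | ant2:(1,1)->W->(1,0)
  grid max=5 at (1,0)
Step 4: ant0:(1,1)->W->(1,0) | ant1:(1,0)->E->(1,1) | ant2:(1,0)->E->(1,1)
  grid max=6 at (1,0)

(1,0) (1,1) (1,1)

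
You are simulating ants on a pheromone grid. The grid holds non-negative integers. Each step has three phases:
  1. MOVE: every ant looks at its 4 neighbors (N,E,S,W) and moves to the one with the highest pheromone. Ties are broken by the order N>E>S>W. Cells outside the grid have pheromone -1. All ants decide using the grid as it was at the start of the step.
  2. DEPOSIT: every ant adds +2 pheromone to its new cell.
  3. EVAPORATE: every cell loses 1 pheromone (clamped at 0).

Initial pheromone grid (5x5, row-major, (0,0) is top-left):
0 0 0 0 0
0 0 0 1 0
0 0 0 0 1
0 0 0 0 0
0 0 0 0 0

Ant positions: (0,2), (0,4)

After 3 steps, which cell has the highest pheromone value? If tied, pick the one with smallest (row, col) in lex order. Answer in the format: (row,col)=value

Step 1: ant0:(0,2)->E->(0,3) | ant1:(0,4)->S->(1,4)
  grid max=1 at (0,3)
Step 2: ant0:(0,3)->E->(0,4) | ant1:(1,4)->N->(0,4)
  grid max=3 at (0,4)
Step 3: ant0:(0,4)->S->(1,4) | ant1:(0,4)->S->(1,4)
  grid max=3 at (1,4)
Final grid:
  0 0 0 0 2
  0 0 0 0 3
  0 0 0 0 0
  0 0 0 0 0
  0 0 0 0 0
Max pheromone 3 at (1,4)

Answer: (1,4)=3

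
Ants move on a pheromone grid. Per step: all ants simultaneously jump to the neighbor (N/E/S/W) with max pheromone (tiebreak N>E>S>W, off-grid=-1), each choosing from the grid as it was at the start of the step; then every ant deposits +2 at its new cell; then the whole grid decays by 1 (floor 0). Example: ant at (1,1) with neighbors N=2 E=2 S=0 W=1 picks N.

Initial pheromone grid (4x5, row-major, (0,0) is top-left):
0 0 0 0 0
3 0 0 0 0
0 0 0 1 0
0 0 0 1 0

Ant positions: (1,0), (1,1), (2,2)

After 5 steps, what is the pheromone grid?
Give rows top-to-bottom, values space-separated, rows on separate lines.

After step 1: ants at (0,0),(1,0),(2,3)
  1 0 0 0 0
  4 0 0 0 0
  0 0 0 2 0
  0 0 0 0 0
After step 2: ants at (1,0),(0,0),(1,3)
  2 0 0 0 0
  5 0 0 1 0
  0 0 0 1 0
  0 0 0 0 0
After step 3: ants at (0,0),(1,0),(2,3)
  3 0 0 0 0
  6 0 0 0 0
  0 0 0 2 0
  0 0 0 0 0
After step 4: ants at (1,0),(0,0),(1,3)
  4 0 0 0 0
  7 0 0 1 0
  0 0 0 1 0
  0 0 0 0 0
After step 5: ants at (0,0),(1,0),(2,3)
  5 0 0 0 0
  8 0 0 0 0
  0 0 0 2 0
  0 0 0 0 0

5 0 0 0 0
8 0 0 0 0
0 0 0 2 0
0 0 0 0 0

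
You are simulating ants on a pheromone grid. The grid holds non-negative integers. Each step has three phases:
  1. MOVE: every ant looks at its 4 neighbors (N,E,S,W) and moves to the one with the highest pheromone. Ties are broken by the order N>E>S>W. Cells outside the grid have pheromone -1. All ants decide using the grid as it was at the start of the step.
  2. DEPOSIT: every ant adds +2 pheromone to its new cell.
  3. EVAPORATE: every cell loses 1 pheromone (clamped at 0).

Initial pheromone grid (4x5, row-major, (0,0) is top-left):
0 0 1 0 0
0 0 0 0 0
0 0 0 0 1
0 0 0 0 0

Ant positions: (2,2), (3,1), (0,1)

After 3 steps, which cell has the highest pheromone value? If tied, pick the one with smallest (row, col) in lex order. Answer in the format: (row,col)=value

Answer: (1,2)=5

Derivation:
Step 1: ant0:(2,2)->N->(1,2) | ant1:(3,1)->N->(2,1) | ant2:(0,1)->E->(0,2)
  grid max=2 at (0,2)
Step 2: ant0:(1,2)->N->(0,2) | ant1:(2,1)->N->(1,1) | ant2:(0,2)->S->(1,2)
  grid max=3 at (0,2)
Step 3: ant0:(0,2)->S->(1,2) | ant1:(1,1)->E->(1,2) | ant2:(1,2)->N->(0,2)
  grid max=5 at (1,2)
Final grid:
  0 0 4 0 0
  0 0 5 0 0
  0 0 0 0 0
  0 0 0 0 0
Max pheromone 5 at (1,2)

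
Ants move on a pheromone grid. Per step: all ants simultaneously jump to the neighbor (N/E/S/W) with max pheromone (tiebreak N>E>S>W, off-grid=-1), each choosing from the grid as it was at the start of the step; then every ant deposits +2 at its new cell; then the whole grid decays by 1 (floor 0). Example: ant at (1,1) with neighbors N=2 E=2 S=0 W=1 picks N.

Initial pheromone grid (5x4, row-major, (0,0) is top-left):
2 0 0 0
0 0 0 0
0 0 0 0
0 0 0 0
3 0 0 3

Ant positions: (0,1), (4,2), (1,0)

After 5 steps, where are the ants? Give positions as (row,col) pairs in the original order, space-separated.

Step 1: ant0:(0,1)->W->(0,0) | ant1:(4,2)->E->(4,3) | ant2:(1,0)->N->(0,0)
  grid max=5 at (0,0)
Step 2: ant0:(0,0)->E->(0,1) | ant1:(4,3)->N->(3,3) | ant2:(0,0)->E->(0,1)
  grid max=4 at (0,0)
Step 3: ant0:(0,1)->W->(0,0) | ant1:(3,3)->S->(4,3) | ant2:(0,1)->W->(0,0)
  grid max=7 at (0,0)
Step 4: ant0:(0,0)->E->(0,1) | ant1:(4,3)->N->(3,3) | ant2:(0,0)->E->(0,1)
  grid max=6 at (0,0)
Step 5: ant0:(0,1)->W->(0,0) | ant1:(3,3)->S->(4,3) | ant2:(0,1)->W->(0,0)
  grid max=9 at (0,0)

(0,0) (4,3) (0,0)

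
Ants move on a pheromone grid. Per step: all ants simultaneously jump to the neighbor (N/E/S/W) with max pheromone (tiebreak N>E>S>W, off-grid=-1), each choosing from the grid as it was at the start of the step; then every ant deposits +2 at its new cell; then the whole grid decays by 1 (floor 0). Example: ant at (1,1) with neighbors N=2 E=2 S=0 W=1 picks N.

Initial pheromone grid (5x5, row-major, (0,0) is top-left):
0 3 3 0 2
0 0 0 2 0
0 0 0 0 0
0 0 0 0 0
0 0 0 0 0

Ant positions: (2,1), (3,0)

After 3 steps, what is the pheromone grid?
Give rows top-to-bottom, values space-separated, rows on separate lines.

After step 1: ants at (1,1),(2,0)
  0 2 2 0 1
  0 1 0 1 0
  1 0 0 0 0
  0 0 0 0 0
  0 0 0 0 0
After step 2: ants at (0,1),(1,0)
  0 3 1 0 0
  1 0 0 0 0
  0 0 0 0 0
  0 0 0 0 0
  0 0 0 0 0
After step 3: ants at (0,2),(0,0)
  1 2 2 0 0
  0 0 0 0 0
  0 0 0 0 0
  0 0 0 0 0
  0 0 0 0 0

1 2 2 0 0
0 0 0 0 0
0 0 0 0 0
0 0 0 0 0
0 0 0 0 0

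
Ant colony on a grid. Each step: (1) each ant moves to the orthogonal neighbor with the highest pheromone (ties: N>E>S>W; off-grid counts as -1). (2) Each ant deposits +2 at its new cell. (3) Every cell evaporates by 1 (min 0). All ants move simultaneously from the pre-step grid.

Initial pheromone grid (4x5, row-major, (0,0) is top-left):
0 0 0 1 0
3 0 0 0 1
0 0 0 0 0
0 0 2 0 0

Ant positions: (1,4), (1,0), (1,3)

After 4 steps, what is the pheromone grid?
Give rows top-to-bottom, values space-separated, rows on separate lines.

After step 1: ants at (0,4),(0,0),(0,3)
  1 0 0 2 1
  2 0 0 0 0
  0 0 0 0 0
  0 0 1 0 0
After step 2: ants at (0,3),(1,0),(0,4)
  0 0 0 3 2
  3 0 0 0 0
  0 0 0 0 0
  0 0 0 0 0
After step 3: ants at (0,4),(0,0),(0,3)
  1 0 0 4 3
  2 0 0 0 0
  0 0 0 0 0
  0 0 0 0 0
After step 4: ants at (0,3),(1,0),(0,4)
  0 0 0 5 4
  3 0 0 0 0
  0 0 0 0 0
  0 0 0 0 0

0 0 0 5 4
3 0 0 0 0
0 0 0 0 0
0 0 0 0 0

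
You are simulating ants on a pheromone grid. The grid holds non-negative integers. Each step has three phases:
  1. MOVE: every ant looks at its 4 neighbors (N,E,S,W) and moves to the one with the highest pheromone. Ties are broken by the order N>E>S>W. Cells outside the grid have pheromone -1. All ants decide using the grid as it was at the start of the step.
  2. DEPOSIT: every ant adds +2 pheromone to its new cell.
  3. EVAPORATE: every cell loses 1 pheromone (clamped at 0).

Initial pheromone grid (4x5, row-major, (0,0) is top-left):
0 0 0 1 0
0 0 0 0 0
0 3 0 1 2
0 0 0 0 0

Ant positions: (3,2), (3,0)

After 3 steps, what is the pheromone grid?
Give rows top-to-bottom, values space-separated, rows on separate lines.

After step 1: ants at (2,2),(2,0)
  0 0 0 0 0
  0 0 0 0 0
  1 2 1 0 1
  0 0 0 0 0
After step 2: ants at (2,1),(2,1)
  0 0 0 0 0
  0 0 0 0 0
  0 5 0 0 0
  0 0 0 0 0
After step 3: ants at (1,1),(1,1)
  0 0 0 0 0
  0 3 0 0 0
  0 4 0 0 0
  0 0 0 0 0

0 0 0 0 0
0 3 0 0 0
0 4 0 0 0
0 0 0 0 0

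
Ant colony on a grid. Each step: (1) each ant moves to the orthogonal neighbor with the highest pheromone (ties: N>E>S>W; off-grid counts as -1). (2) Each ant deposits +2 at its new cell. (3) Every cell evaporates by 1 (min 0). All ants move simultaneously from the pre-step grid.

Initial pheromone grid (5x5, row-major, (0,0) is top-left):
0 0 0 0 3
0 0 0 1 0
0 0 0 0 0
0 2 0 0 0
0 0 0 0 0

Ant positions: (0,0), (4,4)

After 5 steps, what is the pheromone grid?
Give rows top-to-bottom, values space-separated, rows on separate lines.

After step 1: ants at (0,1),(3,4)
  0 1 0 0 2
  0 0 0 0 0
  0 0 0 0 0
  0 1 0 0 1
  0 0 0 0 0
After step 2: ants at (0,2),(2,4)
  0 0 1 0 1
  0 0 0 0 0
  0 0 0 0 1
  0 0 0 0 0
  0 0 0 0 0
After step 3: ants at (0,3),(1,4)
  0 0 0 1 0
  0 0 0 0 1
  0 0 0 0 0
  0 0 0 0 0
  0 0 0 0 0
After step 4: ants at (0,4),(0,4)
  0 0 0 0 3
  0 0 0 0 0
  0 0 0 0 0
  0 0 0 0 0
  0 0 0 0 0
After step 5: ants at (1,4),(1,4)
  0 0 0 0 2
  0 0 0 0 3
  0 0 0 0 0
  0 0 0 0 0
  0 0 0 0 0

0 0 0 0 2
0 0 0 0 3
0 0 0 0 0
0 0 0 0 0
0 0 0 0 0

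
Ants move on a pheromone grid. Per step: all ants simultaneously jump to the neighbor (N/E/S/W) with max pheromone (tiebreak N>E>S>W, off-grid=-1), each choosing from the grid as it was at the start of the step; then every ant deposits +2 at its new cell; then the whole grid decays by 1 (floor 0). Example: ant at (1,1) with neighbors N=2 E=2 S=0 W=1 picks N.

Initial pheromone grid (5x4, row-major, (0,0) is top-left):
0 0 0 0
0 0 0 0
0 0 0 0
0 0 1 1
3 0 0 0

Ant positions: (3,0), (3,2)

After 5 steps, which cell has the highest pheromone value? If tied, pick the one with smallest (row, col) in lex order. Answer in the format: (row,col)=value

Step 1: ant0:(3,0)->S->(4,0) | ant1:(3,2)->E->(3,3)
  grid max=4 at (4,0)
Step 2: ant0:(4,0)->N->(3,0) | ant1:(3,3)->N->(2,3)
  grid max=3 at (4,0)
Step 3: ant0:(3,0)->S->(4,0) | ant1:(2,3)->S->(3,3)
  grid max=4 at (4,0)
Step 4: ant0:(4,0)->N->(3,0) | ant1:(3,3)->N->(2,3)
  grid max=3 at (4,0)
Step 5: ant0:(3,0)->S->(4,0) | ant1:(2,3)->S->(3,3)
  grid max=4 at (4,0)
Final grid:
  0 0 0 0
  0 0 0 0
  0 0 0 0
  0 0 0 2
  4 0 0 0
Max pheromone 4 at (4,0)

Answer: (4,0)=4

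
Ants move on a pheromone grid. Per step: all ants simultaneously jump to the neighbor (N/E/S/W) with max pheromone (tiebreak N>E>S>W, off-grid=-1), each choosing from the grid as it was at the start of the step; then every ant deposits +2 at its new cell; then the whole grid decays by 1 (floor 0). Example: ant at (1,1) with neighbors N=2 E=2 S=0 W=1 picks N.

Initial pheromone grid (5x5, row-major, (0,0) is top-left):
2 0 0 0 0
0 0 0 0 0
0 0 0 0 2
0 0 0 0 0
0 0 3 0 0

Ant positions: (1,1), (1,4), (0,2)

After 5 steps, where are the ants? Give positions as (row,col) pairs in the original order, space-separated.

Step 1: ant0:(1,1)->N->(0,1) | ant1:(1,4)->S->(2,4) | ant2:(0,2)->E->(0,3)
  grid max=3 at (2,4)
Step 2: ant0:(0,1)->W->(0,0) | ant1:(2,4)->N->(1,4) | ant2:(0,3)->E->(0,4)
  grid max=2 at (0,0)
Step 3: ant0:(0,0)->E->(0,1) | ant1:(1,4)->S->(2,4) | ant2:(0,4)->S->(1,4)
  grid max=3 at (2,4)
Step 4: ant0:(0,1)->W->(0,0) | ant1:(2,4)->N->(1,4) | ant2:(1,4)->S->(2,4)
  grid max=4 at (2,4)
Step 5: ant0:(0,0)->E->(0,1) | ant1:(1,4)->S->(2,4) | ant2:(2,4)->N->(1,4)
  grid max=5 at (2,4)

(0,1) (2,4) (1,4)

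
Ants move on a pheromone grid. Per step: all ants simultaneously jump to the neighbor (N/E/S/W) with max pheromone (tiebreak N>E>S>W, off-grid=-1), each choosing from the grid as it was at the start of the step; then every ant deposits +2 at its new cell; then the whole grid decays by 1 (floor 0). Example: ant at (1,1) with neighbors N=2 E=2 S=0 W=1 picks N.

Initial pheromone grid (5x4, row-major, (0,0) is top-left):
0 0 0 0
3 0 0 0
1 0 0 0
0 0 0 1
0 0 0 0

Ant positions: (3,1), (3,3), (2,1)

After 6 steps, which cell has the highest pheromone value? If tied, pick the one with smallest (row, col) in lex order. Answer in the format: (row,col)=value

Step 1: ant0:(3,1)->N->(2,1) | ant1:(3,3)->N->(2,3) | ant2:(2,1)->W->(2,0)
  grid max=2 at (1,0)
Step 2: ant0:(2,1)->W->(2,0) | ant1:(2,3)->N->(1,3) | ant2:(2,0)->N->(1,0)
  grid max=3 at (1,0)
Step 3: ant0:(2,0)->N->(1,0) | ant1:(1,3)->N->(0,3) | ant2:(1,0)->S->(2,0)
  grid max=4 at (1,0)
Step 4: ant0:(1,0)->S->(2,0) | ant1:(0,3)->S->(1,3) | ant2:(2,0)->N->(1,0)
  grid max=5 at (1,0)
Step 5: ant0:(2,0)->N->(1,0) | ant1:(1,3)->N->(0,3) | ant2:(1,0)->S->(2,0)
  grid max=6 at (1,0)
Step 6: ant0:(1,0)->S->(2,0) | ant1:(0,3)->S->(1,3) | ant2:(2,0)->N->(1,0)
  grid max=7 at (1,0)
Final grid:
  0 0 0 0
  7 0 0 1
  7 0 0 0
  0 0 0 0
  0 0 0 0
Max pheromone 7 at (1,0)

Answer: (1,0)=7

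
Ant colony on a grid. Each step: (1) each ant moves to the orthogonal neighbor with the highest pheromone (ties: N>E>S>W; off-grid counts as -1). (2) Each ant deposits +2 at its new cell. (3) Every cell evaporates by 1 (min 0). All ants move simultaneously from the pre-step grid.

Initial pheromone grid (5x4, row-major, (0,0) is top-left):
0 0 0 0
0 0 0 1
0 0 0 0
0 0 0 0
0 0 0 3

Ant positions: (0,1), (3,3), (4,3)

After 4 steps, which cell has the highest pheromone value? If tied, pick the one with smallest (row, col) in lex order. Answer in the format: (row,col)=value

Step 1: ant0:(0,1)->E->(0,2) | ant1:(3,3)->S->(4,3) | ant2:(4,3)->N->(3,3)
  grid max=4 at (4,3)
Step 2: ant0:(0,2)->E->(0,3) | ant1:(4,3)->N->(3,3) | ant2:(3,3)->S->(4,3)
  grid max=5 at (4,3)
Step 3: ant0:(0,3)->S->(1,3) | ant1:(3,3)->S->(4,3) | ant2:(4,3)->N->(3,3)
  grid max=6 at (4,3)
Step 4: ant0:(1,3)->N->(0,3) | ant1:(4,3)->N->(3,3) | ant2:(3,3)->S->(4,3)
  grid max=7 at (4,3)
Final grid:
  0 0 0 1
  0 0 0 0
  0 0 0 0
  0 0 0 4
  0 0 0 7
Max pheromone 7 at (4,3)

Answer: (4,3)=7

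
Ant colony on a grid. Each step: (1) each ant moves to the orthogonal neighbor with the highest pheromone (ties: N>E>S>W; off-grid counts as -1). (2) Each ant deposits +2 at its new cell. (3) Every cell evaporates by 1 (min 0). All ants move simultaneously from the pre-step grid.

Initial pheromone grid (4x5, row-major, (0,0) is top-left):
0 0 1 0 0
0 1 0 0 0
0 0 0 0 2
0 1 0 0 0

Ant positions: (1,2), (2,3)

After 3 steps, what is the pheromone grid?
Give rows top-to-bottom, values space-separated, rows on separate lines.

After step 1: ants at (0,2),(2,4)
  0 0 2 0 0
  0 0 0 0 0
  0 0 0 0 3
  0 0 0 0 0
After step 2: ants at (0,3),(1,4)
  0 0 1 1 0
  0 0 0 0 1
  0 0 0 0 2
  0 0 0 0 0
After step 3: ants at (0,2),(2,4)
  0 0 2 0 0
  0 0 0 0 0
  0 0 0 0 3
  0 0 0 0 0

0 0 2 0 0
0 0 0 0 0
0 0 0 0 3
0 0 0 0 0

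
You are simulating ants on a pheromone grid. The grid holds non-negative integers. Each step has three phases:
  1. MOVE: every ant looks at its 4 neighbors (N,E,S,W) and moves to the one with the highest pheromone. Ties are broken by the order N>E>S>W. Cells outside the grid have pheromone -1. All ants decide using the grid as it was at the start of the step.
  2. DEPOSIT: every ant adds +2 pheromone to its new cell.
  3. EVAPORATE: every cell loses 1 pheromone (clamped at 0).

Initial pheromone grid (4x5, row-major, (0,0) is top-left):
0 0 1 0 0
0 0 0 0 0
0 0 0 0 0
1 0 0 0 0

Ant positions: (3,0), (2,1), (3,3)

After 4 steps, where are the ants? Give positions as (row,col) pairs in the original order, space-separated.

Step 1: ant0:(3,0)->N->(2,0) | ant1:(2,1)->N->(1,1) | ant2:(3,3)->N->(2,3)
  grid max=1 at (1,1)
Step 2: ant0:(2,0)->N->(1,0) | ant1:(1,1)->N->(0,1) | ant2:(2,3)->N->(1,3)
  grid max=1 at (0,1)
Step 3: ant0:(1,0)->N->(0,0) | ant1:(0,1)->E->(0,2) | ant2:(1,3)->N->(0,3)
  grid max=1 at (0,0)
Step 4: ant0:(0,0)->E->(0,1) | ant1:(0,2)->E->(0,3) | ant2:(0,3)->W->(0,2)
  grid max=2 at (0,2)

(0,1) (0,3) (0,2)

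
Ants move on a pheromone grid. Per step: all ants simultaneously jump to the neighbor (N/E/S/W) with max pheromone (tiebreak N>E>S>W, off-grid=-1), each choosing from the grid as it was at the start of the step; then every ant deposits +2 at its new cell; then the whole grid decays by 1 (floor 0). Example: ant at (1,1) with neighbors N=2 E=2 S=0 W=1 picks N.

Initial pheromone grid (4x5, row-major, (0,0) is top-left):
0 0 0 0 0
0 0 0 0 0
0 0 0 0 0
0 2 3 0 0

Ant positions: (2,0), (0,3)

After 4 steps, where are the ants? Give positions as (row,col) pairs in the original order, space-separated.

Step 1: ant0:(2,0)->N->(1,0) | ant1:(0,3)->E->(0,4)
  grid max=2 at (3,2)
Step 2: ant0:(1,0)->N->(0,0) | ant1:(0,4)->S->(1,4)
  grid max=1 at (0,0)
Step 3: ant0:(0,0)->E->(0,1) | ant1:(1,4)->N->(0,4)
  grid max=1 at (0,1)
Step 4: ant0:(0,1)->E->(0,2) | ant1:(0,4)->S->(1,4)
  grid max=1 at (0,2)

(0,2) (1,4)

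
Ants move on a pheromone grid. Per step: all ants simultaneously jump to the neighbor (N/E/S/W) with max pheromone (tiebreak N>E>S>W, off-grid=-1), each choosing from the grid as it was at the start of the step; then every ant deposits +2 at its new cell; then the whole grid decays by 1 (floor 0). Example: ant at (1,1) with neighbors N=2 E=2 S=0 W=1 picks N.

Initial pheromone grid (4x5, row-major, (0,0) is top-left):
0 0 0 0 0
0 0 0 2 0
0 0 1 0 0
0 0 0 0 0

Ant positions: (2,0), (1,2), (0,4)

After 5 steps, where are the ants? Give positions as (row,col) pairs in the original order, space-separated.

Step 1: ant0:(2,0)->N->(1,0) | ant1:(1,2)->E->(1,3) | ant2:(0,4)->S->(1,4)
  grid max=3 at (1,3)
Step 2: ant0:(1,0)->N->(0,0) | ant1:(1,3)->E->(1,4) | ant2:(1,4)->W->(1,3)
  grid max=4 at (1,3)
Step 3: ant0:(0,0)->E->(0,1) | ant1:(1,4)->W->(1,3) | ant2:(1,3)->E->(1,4)
  grid max=5 at (1,3)
Step 4: ant0:(0,1)->E->(0,2) | ant1:(1,3)->E->(1,4) | ant2:(1,4)->W->(1,3)
  grid max=6 at (1,3)
Step 5: ant0:(0,2)->E->(0,3) | ant1:(1,4)->W->(1,3) | ant2:(1,3)->E->(1,4)
  grid max=7 at (1,3)

(0,3) (1,3) (1,4)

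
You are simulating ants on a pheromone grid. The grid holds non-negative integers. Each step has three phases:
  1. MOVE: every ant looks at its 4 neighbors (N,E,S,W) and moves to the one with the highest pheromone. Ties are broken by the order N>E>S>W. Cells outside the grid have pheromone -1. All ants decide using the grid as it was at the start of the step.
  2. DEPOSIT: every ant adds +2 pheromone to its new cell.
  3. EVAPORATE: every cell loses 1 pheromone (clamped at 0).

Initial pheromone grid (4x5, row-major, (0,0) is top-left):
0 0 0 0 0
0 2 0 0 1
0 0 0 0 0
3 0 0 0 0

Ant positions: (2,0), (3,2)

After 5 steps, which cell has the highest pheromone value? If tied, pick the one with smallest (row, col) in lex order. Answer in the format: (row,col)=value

Step 1: ant0:(2,0)->S->(3,0) | ant1:(3,2)->N->(2,2)
  grid max=4 at (3,0)
Step 2: ant0:(3,0)->N->(2,0) | ant1:(2,2)->N->(1,2)
  grid max=3 at (3,0)
Step 3: ant0:(2,0)->S->(3,0) | ant1:(1,2)->N->(0,2)
  grid max=4 at (3,0)
Step 4: ant0:(3,0)->N->(2,0) | ant1:(0,2)->E->(0,3)
  grid max=3 at (3,0)
Step 5: ant0:(2,0)->S->(3,0) | ant1:(0,3)->E->(0,4)
  grid max=4 at (3,0)
Final grid:
  0 0 0 0 1
  0 0 0 0 0
  0 0 0 0 0
  4 0 0 0 0
Max pheromone 4 at (3,0)

Answer: (3,0)=4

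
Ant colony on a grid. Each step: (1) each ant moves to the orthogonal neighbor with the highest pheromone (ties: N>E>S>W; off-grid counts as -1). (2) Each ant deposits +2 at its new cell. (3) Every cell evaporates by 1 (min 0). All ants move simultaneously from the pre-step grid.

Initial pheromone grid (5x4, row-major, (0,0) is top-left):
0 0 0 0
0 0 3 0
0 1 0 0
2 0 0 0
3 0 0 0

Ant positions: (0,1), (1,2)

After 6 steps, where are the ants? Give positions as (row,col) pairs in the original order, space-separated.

Step 1: ant0:(0,1)->E->(0,2) | ant1:(1,2)->N->(0,2)
  grid max=3 at (0,2)
Step 2: ant0:(0,2)->S->(1,2) | ant1:(0,2)->S->(1,2)
  grid max=5 at (1,2)
Step 3: ant0:(1,2)->N->(0,2) | ant1:(1,2)->N->(0,2)
  grid max=5 at (0,2)
Step 4: ant0:(0,2)->S->(1,2) | ant1:(0,2)->S->(1,2)
  grid max=7 at (1,2)
Step 5: ant0:(1,2)->N->(0,2) | ant1:(1,2)->N->(0,2)
  grid max=7 at (0,2)
Step 6: ant0:(0,2)->S->(1,2) | ant1:(0,2)->S->(1,2)
  grid max=9 at (1,2)

(1,2) (1,2)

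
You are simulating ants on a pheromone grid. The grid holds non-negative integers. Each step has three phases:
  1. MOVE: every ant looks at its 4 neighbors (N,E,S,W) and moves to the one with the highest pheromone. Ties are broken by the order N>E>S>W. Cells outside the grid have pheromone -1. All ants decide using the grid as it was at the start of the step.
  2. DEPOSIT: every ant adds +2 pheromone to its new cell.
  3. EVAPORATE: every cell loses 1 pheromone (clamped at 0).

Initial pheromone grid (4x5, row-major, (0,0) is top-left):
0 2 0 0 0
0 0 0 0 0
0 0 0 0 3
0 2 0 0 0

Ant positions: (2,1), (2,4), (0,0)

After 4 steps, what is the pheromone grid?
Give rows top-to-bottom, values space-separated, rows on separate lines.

After step 1: ants at (3,1),(1,4),(0,1)
  0 3 0 0 0
  0 0 0 0 1
  0 0 0 0 2
  0 3 0 0 0
After step 2: ants at (2,1),(2,4),(0,2)
  0 2 1 0 0
  0 0 0 0 0
  0 1 0 0 3
  0 2 0 0 0
After step 3: ants at (3,1),(1,4),(0,1)
  0 3 0 0 0
  0 0 0 0 1
  0 0 0 0 2
  0 3 0 0 0
After step 4: ants at (2,1),(2,4),(0,2)
  0 2 1 0 0
  0 0 0 0 0
  0 1 0 0 3
  0 2 0 0 0

0 2 1 0 0
0 0 0 0 0
0 1 0 0 3
0 2 0 0 0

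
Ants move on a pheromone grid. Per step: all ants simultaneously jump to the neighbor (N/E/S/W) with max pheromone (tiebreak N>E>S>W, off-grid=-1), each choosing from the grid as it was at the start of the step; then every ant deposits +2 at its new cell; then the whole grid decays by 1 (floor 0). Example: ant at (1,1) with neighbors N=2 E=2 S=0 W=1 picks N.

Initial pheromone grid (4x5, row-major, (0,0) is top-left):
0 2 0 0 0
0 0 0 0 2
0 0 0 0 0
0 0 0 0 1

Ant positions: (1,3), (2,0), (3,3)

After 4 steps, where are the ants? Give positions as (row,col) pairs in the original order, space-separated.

Step 1: ant0:(1,3)->E->(1,4) | ant1:(2,0)->N->(1,0) | ant2:(3,3)->E->(3,4)
  grid max=3 at (1,4)
Step 2: ant0:(1,4)->N->(0,4) | ant1:(1,0)->N->(0,0) | ant2:(3,4)->N->(2,4)
  grid max=2 at (1,4)
Step 3: ant0:(0,4)->S->(1,4) | ant1:(0,0)->E->(0,1) | ant2:(2,4)->N->(1,4)
  grid max=5 at (1,4)
Step 4: ant0:(1,4)->N->(0,4) | ant1:(0,1)->E->(0,2) | ant2:(1,4)->N->(0,4)
  grid max=4 at (1,4)

(0,4) (0,2) (0,4)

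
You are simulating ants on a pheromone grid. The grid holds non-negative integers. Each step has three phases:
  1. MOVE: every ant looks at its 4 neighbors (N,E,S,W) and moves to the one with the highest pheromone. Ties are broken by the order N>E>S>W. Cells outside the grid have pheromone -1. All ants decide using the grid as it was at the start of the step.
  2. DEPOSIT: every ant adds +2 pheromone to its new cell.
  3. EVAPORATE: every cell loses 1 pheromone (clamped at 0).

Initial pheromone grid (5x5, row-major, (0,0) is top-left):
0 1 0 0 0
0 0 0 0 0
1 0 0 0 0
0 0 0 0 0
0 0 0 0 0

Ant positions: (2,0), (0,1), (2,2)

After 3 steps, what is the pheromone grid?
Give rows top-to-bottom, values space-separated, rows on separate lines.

After step 1: ants at (1,0),(0,2),(1,2)
  0 0 1 0 0
  1 0 1 0 0
  0 0 0 0 0
  0 0 0 0 0
  0 0 0 0 0
After step 2: ants at (0,0),(1,2),(0,2)
  1 0 2 0 0
  0 0 2 0 0
  0 0 0 0 0
  0 0 0 0 0
  0 0 0 0 0
After step 3: ants at (0,1),(0,2),(1,2)
  0 1 3 0 0
  0 0 3 0 0
  0 0 0 0 0
  0 0 0 0 0
  0 0 0 0 0

0 1 3 0 0
0 0 3 0 0
0 0 0 0 0
0 0 0 0 0
0 0 0 0 0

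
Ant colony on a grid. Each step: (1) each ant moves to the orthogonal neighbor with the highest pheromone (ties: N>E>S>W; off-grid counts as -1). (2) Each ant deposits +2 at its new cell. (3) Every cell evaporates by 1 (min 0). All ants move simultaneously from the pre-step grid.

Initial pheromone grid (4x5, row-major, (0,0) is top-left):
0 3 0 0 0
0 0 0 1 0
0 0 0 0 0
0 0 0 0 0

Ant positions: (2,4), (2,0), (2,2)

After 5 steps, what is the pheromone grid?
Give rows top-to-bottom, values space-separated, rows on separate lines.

After step 1: ants at (1,4),(1,0),(1,2)
  0 2 0 0 0
  1 0 1 0 1
  0 0 0 0 0
  0 0 0 0 0
After step 2: ants at (0,4),(0,0),(0,2)
  1 1 1 0 1
  0 0 0 0 0
  0 0 0 0 0
  0 0 0 0 0
After step 3: ants at (1,4),(0,1),(0,1)
  0 4 0 0 0
  0 0 0 0 1
  0 0 0 0 0
  0 0 0 0 0
After step 4: ants at (0,4),(0,2),(0,2)
  0 3 3 0 1
  0 0 0 0 0
  0 0 0 0 0
  0 0 0 0 0
After step 5: ants at (1,4),(0,1),(0,1)
  0 6 2 0 0
  0 0 0 0 1
  0 0 0 0 0
  0 0 0 0 0

0 6 2 0 0
0 0 0 0 1
0 0 0 0 0
0 0 0 0 0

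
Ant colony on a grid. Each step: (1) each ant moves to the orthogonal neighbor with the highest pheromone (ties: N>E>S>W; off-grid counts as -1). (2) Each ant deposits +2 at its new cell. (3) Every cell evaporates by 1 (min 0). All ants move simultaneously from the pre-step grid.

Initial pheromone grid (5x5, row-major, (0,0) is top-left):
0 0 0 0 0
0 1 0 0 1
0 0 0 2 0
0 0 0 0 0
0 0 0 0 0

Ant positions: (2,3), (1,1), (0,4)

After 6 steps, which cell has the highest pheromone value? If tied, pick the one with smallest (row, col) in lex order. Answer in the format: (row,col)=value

Answer: (1,3)=10

Derivation:
Step 1: ant0:(2,3)->N->(1,3) | ant1:(1,1)->N->(0,1) | ant2:(0,4)->S->(1,4)
  grid max=2 at (1,4)
Step 2: ant0:(1,3)->E->(1,4) | ant1:(0,1)->E->(0,2) | ant2:(1,4)->W->(1,3)
  grid max=3 at (1,4)
Step 3: ant0:(1,4)->W->(1,3) | ant1:(0,2)->E->(0,3) | ant2:(1,3)->E->(1,4)
  grid max=4 at (1,4)
Step 4: ant0:(1,3)->E->(1,4) | ant1:(0,3)->S->(1,3) | ant2:(1,4)->W->(1,3)
  grid max=6 at (1,3)
Step 5: ant0:(1,4)->W->(1,3) | ant1:(1,3)->E->(1,4) | ant2:(1,3)->E->(1,4)
  grid max=8 at (1,4)
Step 6: ant0:(1,3)->E->(1,4) | ant1:(1,4)->W->(1,3) | ant2:(1,4)->W->(1,3)
  grid max=10 at (1,3)
Final grid:
  0 0 0 0 0
  0 0 0 10 9
  0 0 0 0 0
  0 0 0 0 0
  0 0 0 0 0
Max pheromone 10 at (1,3)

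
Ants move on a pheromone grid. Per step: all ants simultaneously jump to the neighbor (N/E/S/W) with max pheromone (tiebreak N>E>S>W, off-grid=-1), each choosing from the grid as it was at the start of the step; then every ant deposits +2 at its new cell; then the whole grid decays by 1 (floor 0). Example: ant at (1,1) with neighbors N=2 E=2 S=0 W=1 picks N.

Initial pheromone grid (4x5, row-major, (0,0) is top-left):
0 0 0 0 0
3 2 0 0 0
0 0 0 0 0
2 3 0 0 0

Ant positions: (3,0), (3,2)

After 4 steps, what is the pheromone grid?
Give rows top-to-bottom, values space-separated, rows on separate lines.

After step 1: ants at (3,1),(3,1)
  0 0 0 0 0
  2 1 0 0 0
  0 0 0 0 0
  1 6 0 0 0
After step 2: ants at (3,0),(3,0)
  0 0 0 0 0
  1 0 0 0 0
  0 0 0 0 0
  4 5 0 0 0
After step 3: ants at (3,1),(3,1)
  0 0 0 0 0
  0 0 0 0 0
  0 0 0 0 0
  3 8 0 0 0
After step 4: ants at (3,0),(3,0)
  0 0 0 0 0
  0 0 0 0 0
  0 0 0 0 0
  6 7 0 0 0

0 0 0 0 0
0 0 0 0 0
0 0 0 0 0
6 7 0 0 0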